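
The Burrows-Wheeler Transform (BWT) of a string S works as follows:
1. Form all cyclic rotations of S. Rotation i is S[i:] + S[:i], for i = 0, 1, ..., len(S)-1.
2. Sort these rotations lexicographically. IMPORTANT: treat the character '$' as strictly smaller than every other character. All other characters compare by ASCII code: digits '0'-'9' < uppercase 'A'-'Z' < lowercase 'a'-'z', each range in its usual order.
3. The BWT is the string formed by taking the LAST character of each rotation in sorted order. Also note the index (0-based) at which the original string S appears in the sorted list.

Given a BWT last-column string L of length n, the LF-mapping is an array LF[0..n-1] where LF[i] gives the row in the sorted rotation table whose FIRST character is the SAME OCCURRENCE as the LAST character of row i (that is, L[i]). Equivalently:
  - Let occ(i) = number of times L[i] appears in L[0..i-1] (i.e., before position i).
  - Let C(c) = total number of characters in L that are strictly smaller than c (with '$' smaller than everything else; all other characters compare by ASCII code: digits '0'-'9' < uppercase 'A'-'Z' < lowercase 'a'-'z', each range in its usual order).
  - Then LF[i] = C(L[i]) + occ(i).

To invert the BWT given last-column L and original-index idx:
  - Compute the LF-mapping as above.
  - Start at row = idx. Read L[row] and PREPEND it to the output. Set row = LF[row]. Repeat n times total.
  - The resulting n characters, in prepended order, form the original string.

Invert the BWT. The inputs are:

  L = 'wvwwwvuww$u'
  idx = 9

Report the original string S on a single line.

Answer: wwvuwuwwvw$

Derivation:
LF mapping: 5 3 6 7 8 4 1 9 10 0 2
Walk LF starting at row 9, prepending L[row]:
  step 1: row=9, L[9]='$', prepend. Next row=LF[9]=0
  step 2: row=0, L[0]='w', prepend. Next row=LF[0]=5
  step 3: row=5, L[5]='v', prepend. Next row=LF[5]=4
  step 4: row=4, L[4]='w', prepend. Next row=LF[4]=8
  step 5: row=8, L[8]='w', prepend. Next row=LF[8]=10
  step 6: row=10, L[10]='u', prepend. Next row=LF[10]=2
  step 7: row=2, L[2]='w', prepend. Next row=LF[2]=6
  step 8: row=6, L[6]='u', prepend. Next row=LF[6]=1
  step 9: row=1, L[1]='v', prepend. Next row=LF[1]=3
  step 10: row=3, L[3]='w', prepend. Next row=LF[3]=7
  step 11: row=7, L[7]='w', prepend. Next row=LF[7]=9
Reversed output: wwvuwuwwvw$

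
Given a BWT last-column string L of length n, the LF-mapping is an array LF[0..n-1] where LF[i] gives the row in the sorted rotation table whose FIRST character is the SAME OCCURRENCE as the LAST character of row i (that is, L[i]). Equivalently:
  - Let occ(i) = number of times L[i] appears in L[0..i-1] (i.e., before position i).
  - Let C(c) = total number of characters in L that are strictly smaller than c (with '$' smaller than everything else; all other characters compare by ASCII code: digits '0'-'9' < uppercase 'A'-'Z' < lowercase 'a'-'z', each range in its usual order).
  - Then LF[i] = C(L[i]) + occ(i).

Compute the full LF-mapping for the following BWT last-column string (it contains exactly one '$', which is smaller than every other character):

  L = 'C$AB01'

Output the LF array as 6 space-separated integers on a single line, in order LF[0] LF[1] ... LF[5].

Char counts: '$':1, '0':1, '1':1, 'A':1, 'B':1, 'C':1
C (first-col start): C('$')=0, C('0')=1, C('1')=2, C('A')=3, C('B')=4, C('C')=5
L[0]='C': occ=0, LF[0]=C('C')+0=5+0=5
L[1]='$': occ=0, LF[1]=C('$')+0=0+0=0
L[2]='A': occ=0, LF[2]=C('A')+0=3+0=3
L[3]='B': occ=0, LF[3]=C('B')+0=4+0=4
L[4]='0': occ=0, LF[4]=C('0')+0=1+0=1
L[5]='1': occ=0, LF[5]=C('1')+0=2+0=2

Answer: 5 0 3 4 1 2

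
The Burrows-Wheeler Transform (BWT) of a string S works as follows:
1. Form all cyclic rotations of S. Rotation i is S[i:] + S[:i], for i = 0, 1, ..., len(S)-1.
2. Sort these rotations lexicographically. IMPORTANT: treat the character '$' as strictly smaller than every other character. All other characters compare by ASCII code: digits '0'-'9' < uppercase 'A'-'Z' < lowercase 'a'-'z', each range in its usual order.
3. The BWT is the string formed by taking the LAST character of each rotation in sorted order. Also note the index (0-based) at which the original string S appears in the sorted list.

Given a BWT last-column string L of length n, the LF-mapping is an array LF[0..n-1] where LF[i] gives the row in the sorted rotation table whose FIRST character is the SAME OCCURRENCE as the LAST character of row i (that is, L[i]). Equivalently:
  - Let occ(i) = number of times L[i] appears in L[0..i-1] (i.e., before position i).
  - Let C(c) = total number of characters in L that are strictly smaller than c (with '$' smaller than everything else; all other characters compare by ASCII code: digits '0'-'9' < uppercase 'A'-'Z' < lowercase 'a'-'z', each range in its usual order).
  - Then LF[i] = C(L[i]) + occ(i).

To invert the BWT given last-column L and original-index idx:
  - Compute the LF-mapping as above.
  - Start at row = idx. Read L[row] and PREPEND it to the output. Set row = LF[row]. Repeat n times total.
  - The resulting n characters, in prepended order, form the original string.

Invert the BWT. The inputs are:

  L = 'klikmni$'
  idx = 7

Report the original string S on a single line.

Answer: nliimkk$

Derivation:
LF mapping: 3 5 1 4 6 7 2 0
Walk LF starting at row 7, prepending L[row]:
  step 1: row=7, L[7]='$', prepend. Next row=LF[7]=0
  step 2: row=0, L[0]='k', prepend. Next row=LF[0]=3
  step 3: row=3, L[3]='k', prepend. Next row=LF[3]=4
  step 4: row=4, L[4]='m', prepend. Next row=LF[4]=6
  step 5: row=6, L[6]='i', prepend. Next row=LF[6]=2
  step 6: row=2, L[2]='i', prepend. Next row=LF[2]=1
  step 7: row=1, L[1]='l', prepend. Next row=LF[1]=5
  step 8: row=5, L[5]='n', prepend. Next row=LF[5]=7
Reversed output: nliimkk$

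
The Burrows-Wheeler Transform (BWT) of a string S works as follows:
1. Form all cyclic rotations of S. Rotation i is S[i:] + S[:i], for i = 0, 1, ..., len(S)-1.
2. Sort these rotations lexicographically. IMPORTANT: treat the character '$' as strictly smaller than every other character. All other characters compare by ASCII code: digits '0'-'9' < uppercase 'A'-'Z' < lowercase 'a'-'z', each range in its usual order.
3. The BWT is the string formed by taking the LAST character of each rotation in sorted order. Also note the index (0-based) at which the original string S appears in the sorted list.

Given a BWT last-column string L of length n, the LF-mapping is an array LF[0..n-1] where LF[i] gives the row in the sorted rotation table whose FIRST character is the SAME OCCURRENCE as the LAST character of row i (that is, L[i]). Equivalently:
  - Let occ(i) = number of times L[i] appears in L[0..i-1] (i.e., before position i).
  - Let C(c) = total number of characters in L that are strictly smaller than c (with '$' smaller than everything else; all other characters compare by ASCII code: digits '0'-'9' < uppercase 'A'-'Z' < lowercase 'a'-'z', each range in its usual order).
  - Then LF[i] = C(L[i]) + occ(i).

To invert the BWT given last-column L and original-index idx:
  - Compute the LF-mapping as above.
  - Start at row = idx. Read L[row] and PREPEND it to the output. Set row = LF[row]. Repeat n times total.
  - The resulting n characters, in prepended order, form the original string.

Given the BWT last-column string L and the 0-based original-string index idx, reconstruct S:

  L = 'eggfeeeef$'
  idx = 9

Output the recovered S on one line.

LF mapping: 1 8 9 6 2 3 4 5 7 0
Walk LF starting at row 9, prepending L[row]:
  step 1: row=9, L[9]='$', prepend. Next row=LF[9]=0
  step 2: row=0, L[0]='e', prepend. Next row=LF[0]=1
  step 3: row=1, L[1]='g', prepend. Next row=LF[1]=8
  step 4: row=8, L[8]='f', prepend. Next row=LF[8]=7
  step 5: row=7, L[7]='e', prepend. Next row=LF[7]=5
  step 6: row=5, L[5]='e', prepend. Next row=LF[5]=3
  step 7: row=3, L[3]='f', prepend. Next row=LF[3]=6
  step 8: row=6, L[6]='e', prepend. Next row=LF[6]=4
  step 9: row=4, L[4]='e', prepend. Next row=LF[4]=2
  step 10: row=2, L[2]='g', prepend. Next row=LF[2]=9
Reversed output: geefeefge$

Answer: geefeefge$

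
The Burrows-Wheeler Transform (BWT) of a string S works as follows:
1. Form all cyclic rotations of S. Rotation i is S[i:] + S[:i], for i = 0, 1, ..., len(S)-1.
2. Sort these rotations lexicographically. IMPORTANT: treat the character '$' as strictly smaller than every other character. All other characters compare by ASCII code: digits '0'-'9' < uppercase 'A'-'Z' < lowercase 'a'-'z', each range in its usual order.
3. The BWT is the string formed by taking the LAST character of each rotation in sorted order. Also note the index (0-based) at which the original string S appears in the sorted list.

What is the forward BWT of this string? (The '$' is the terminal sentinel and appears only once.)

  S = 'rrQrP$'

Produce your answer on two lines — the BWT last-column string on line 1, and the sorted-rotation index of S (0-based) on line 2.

Answer: PrrQr$
5

Derivation:
All 6 rotations (rotation i = S[i:]+S[:i]):
  rot[0] = rrQrP$
  rot[1] = rQrP$r
  rot[2] = QrP$rr
  rot[3] = rP$rrQ
  rot[4] = P$rrQr
  rot[5] = $rrQrP
Sorted (with $ < everything):
  sorted[0] = $rrQrP  (last char: 'P')
  sorted[1] = P$rrQr  (last char: 'r')
  sorted[2] = QrP$rr  (last char: 'r')
  sorted[3] = rP$rrQ  (last char: 'Q')
  sorted[4] = rQrP$r  (last char: 'r')
  sorted[5] = rrQrP$  (last char: '$')
Last column: PrrQr$
Original string S is at sorted index 5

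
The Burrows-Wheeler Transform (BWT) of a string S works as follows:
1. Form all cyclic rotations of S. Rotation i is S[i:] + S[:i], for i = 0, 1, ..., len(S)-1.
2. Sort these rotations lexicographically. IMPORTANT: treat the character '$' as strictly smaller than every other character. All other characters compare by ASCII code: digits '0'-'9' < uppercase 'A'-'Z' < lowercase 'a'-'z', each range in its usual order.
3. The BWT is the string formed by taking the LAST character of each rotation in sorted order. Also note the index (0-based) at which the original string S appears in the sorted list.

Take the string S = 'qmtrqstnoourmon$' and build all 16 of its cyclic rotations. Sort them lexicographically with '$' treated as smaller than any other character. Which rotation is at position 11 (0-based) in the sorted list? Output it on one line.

All 16 rotations (rotation i = S[i:]+S[:i]):
  rot[0] = qmtrqstnoourmon$
  rot[1] = mtrqstnoourmon$q
  rot[2] = trqstnoourmon$qm
  rot[3] = rqstnoourmon$qmt
  rot[4] = qstnoourmon$qmtr
  rot[5] = stnoourmon$qmtrq
  rot[6] = tnoourmon$qmtrqs
  rot[7] = noourmon$qmtrqst
  rot[8] = oourmon$qmtrqstn
  rot[9] = ourmon$qmtrqstno
  rot[10] = urmon$qmtrqstnoo
  rot[11] = rmon$qmtrqstnoou
  rot[12] = mon$qmtrqstnoour
  rot[13] = on$qmtrqstnoourm
  rot[14] = n$qmtrqstnoourmo
  rot[15] = $qmtrqstnoourmon
Sorted (with $ < everything):
  sorted[0] = $qmtrqstnoourmon
  sorted[1] = mon$qmtrqstnoour
  sorted[2] = mtrqstnoourmon$q
  sorted[3] = n$qmtrqstnoourmo
  sorted[4] = noourmon$qmtrqst
  sorted[5] = on$qmtrqstnoourm
  sorted[6] = oourmon$qmtrqstn
  sorted[7] = ourmon$qmtrqstno
  sorted[8] = qmtrqstnoourmon$
  sorted[9] = qstnoourmon$qmtr
  sorted[10] = rmon$qmtrqstnoou
  sorted[11] = rqstnoourmon$qmt
  sorted[12] = stnoourmon$qmtrq
  sorted[13] = tnoourmon$qmtrqs
  sorted[14] = trqstnoourmon$qm
  sorted[15] = urmon$qmtrqstnoo
sorted[11] = rqstnoourmon$qmt

Answer: rqstnoourmon$qmt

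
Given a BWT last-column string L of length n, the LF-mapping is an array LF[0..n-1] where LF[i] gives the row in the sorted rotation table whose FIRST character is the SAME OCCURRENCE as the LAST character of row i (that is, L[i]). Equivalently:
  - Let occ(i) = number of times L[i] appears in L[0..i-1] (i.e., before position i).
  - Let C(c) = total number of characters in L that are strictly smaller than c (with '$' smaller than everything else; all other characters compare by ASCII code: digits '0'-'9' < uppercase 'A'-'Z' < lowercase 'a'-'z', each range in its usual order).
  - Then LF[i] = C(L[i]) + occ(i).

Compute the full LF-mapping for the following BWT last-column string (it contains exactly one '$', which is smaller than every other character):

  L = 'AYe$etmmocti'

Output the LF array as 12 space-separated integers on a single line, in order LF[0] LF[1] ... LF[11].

Char counts: '$':1, 'A':1, 'Y':1, 'c':1, 'e':2, 'i':1, 'm':2, 'o':1, 't':2
C (first-col start): C('$')=0, C('A')=1, C('Y')=2, C('c')=3, C('e')=4, C('i')=6, C('m')=7, C('o')=9, C('t')=10
L[0]='A': occ=0, LF[0]=C('A')+0=1+0=1
L[1]='Y': occ=0, LF[1]=C('Y')+0=2+0=2
L[2]='e': occ=0, LF[2]=C('e')+0=4+0=4
L[3]='$': occ=0, LF[3]=C('$')+0=0+0=0
L[4]='e': occ=1, LF[4]=C('e')+1=4+1=5
L[5]='t': occ=0, LF[5]=C('t')+0=10+0=10
L[6]='m': occ=0, LF[6]=C('m')+0=7+0=7
L[7]='m': occ=1, LF[7]=C('m')+1=7+1=8
L[8]='o': occ=0, LF[8]=C('o')+0=9+0=9
L[9]='c': occ=0, LF[9]=C('c')+0=3+0=3
L[10]='t': occ=1, LF[10]=C('t')+1=10+1=11
L[11]='i': occ=0, LF[11]=C('i')+0=6+0=6

Answer: 1 2 4 0 5 10 7 8 9 3 11 6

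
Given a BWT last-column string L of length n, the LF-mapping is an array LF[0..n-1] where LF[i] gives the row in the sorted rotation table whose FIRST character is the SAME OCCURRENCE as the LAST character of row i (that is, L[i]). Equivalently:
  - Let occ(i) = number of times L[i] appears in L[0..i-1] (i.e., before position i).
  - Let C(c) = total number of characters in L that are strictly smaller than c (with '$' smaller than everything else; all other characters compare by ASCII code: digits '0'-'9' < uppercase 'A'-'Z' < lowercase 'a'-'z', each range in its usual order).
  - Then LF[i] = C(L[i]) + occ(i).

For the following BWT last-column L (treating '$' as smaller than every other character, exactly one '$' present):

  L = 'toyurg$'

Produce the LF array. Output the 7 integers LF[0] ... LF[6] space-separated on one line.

Answer: 4 2 6 5 3 1 0

Derivation:
Char counts: '$':1, 'g':1, 'o':1, 'r':1, 't':1, 'u':1, 'y':1
C (first-col start): C('$')=0, C('g')=1, C('o')=2, C('r')=3, C('t')=4, C('u')=5, C('y')=6
L[0]='t': occ=0, LF[0]=C('t')+0=4+0=4
L[1]='o': occ=0, LF[1]=C('o')+0=2+0=2
L[2]='y': occ=0, LF[2]=C('y')+0=6+0=6
L[3]='u': occ=0, LF[3]=C('u')+0=5+0=5
L[4]='r': occ=0, LF[4]=C('r')+0=3+0=3
L[5]='g': occ=0, LF[5]=C('g')+0=1+0=1
L[6]='$': occ=0, LF[6]=C('$')+0=0+0=0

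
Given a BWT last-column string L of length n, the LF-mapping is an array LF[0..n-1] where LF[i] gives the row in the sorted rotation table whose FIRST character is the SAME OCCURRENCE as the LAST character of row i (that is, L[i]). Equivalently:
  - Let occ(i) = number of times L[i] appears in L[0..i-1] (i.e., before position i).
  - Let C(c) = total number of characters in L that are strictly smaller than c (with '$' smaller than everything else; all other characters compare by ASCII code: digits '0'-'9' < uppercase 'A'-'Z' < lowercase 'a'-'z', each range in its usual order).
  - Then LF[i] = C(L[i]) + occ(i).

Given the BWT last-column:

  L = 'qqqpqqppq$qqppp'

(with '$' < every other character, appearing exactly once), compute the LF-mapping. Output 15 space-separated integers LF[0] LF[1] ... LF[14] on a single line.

Char counts: '$':1, 'p':6, 'q':8
C (first-col start): C('$')=0, C('p')=1, C('q')=7
L[0]='q': occ=0, LF[0]=C('q')+0=7+0=7
L[1]='q': occ=1, LF[1]=C('q')+1=7+1=8
L[2]='q': occ=2, LF[2]=C('q')+2=7+2=9
L[3]='p': occ=0, LF[3]=C('p')+0=1+0=1
L[4]='q': occ=3, LF[4]=C('q')+3=7+3=10
L[5]='q': occ=4, LF[5]=C('q')+4=7+4=11
L[6]='p': occ=1, LF[6]=C('p')+1=1+1=2
L[7]='p': occ=2, LF[7]=C('p')+2=1+2=3
L[8]='q': occ=5, LF[8]=C('q')+5=7+5=12
L[9]='$': occ=0, LF[9]=C('$')+0=0+0=0
L[10]='q': occ=6, LF[10]=C('q')+6=7+6=13
L[11]='q': occ=7, LF[11]=C('q')+7=7+7=14
L[12]='p': occ=3, LF[12]=C('p')+3=1+3=4
L[13]='p': occ=4, LF[13]=C('p')+4=1+4=5
L[14]='p': occ=5, LF[14]=C('p')+5=1+5=6

Answer: 7 8 9 1 10 11 2 3 12 0 13 14 4 5 6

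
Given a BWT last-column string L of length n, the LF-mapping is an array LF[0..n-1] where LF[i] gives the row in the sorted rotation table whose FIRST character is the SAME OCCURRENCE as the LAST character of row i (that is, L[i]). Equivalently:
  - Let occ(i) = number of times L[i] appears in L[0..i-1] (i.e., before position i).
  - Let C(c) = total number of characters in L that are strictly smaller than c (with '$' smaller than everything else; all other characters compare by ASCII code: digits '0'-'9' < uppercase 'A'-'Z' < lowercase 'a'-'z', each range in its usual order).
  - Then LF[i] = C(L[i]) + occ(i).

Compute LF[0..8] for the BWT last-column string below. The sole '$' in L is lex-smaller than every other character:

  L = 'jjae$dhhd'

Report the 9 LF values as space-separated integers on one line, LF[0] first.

Char counts: '$':1, 'a':1, 'd':2, 'e':1, 'h':2, 'j':2
C (first-col start): C('$')=0, C('a')=1, C('d')=2, C('e')=4, C('h')=5, C('j')=7
L[0]='j': occ=0, LF[0]=C('j')+0=7+0=7
L[1]='j': occ=1, LF[1]=C('j')+1=7+1=8
L[2]='a': occ=0, LF[2]=C('a')+0=1+0=1
L[3]='e': occ=0, LF[3]=C('e')+0=4+0=4
L[4]='$': occ=0, LF[4]=C('$')+0=0+0=0
L[5]='d': occ=0, LF[5]=C('d')+0=2+0=2
L[6]='h': occ=0, LF[6]=C('h')+0=5+0=5
L[7]='h': occ=1, LF[7]=C('h')+1=5+1=6
L[8]='d': occ=1, LF[8]=C('d')+1=2+1=3

Answer: 7 8 1 4 0 2 5 6 3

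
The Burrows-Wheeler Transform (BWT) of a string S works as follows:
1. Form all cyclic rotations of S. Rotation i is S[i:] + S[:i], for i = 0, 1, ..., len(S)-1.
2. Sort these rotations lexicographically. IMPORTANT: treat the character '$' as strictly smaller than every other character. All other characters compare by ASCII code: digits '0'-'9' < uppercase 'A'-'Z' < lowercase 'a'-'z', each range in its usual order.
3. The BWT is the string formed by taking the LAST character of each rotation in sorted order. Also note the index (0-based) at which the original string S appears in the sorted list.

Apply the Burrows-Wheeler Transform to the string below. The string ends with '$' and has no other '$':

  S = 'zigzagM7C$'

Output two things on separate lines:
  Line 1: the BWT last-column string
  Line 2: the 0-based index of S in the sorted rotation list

All 10 rotations (rotation i = S[i:]+S[:i]):
  rot[0] = zigzagM7C$
  rot[1] = igzagM7C$z
  rot[2] = gzagM7C$zi
  rot[3] = zagM7C$zig
  rot[4] = agM7C$zigz
  rot[5] = gM7C$zigza
  rot[6] = M7C$zigzag
  rot[7] = 7C$zigzagM
  rot[8] = C$zigzagM7
  rot[9] = $zigzagM7C
Sorted (with $ < everything):
  sorted[0] = $zigzagM7C  (last char: 'C')
  sorted[1] = 7C$zigzagM  (last char: 'M')
  sorted[2] = C$zigzagM7  (last char: '7')
  sorted[3] = M7C$zigzag  (last char: 'g')
  sorted[4] = agM7C$zigz  (last char: 'z')
  sorted[5] = gM7C$zigza  (last char: 'a')
  sorted[6] = gzagM7C$zi  (last char: 'i')
  sorted[7] = igzagM7C$z  (last char: 'z')
  sorted[8] = zagM7C$zig  (last char: 'g')
  sorted[9] = zigzagM7C$  (last char: '$')
Last column: CM7gzaizg$
Original string S is at sorted index 9

Answer: CM7gzaizg$
9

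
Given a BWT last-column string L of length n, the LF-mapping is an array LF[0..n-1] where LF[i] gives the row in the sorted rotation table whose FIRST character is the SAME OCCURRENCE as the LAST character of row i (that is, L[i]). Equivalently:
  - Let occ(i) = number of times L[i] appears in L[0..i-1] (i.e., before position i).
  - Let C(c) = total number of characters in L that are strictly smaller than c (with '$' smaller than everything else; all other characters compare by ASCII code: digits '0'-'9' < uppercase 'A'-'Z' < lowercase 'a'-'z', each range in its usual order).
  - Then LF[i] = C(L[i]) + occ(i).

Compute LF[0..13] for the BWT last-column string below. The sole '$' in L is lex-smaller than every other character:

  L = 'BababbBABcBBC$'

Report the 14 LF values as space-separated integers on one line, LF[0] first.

Char counts: '$':1, 'A':1, 'B':5, 'C':1, 'a':2, 'b':3, 'c':1
C (first-col start): C('$')=0, C('A')=1, C('B')=2, C('C')=7, C('a')=8, C('b')=10, C('c')=13
L[0]='B': occ=0, LF[0]=C('B')+0=2+0=2
L[1]='a': occ=0, LF[1]=C('a')+0=8+0=8
L[2]='b': occ=0, LF[2]=C('b')+0=10+0=10
L[3]='a': occ=1, LF[3]=C('a')+1=8+1=9
L[4]='b': occ=1, LF[4]=C('b')+1=10+1=11
L[5]='b': occ=2, LF[5]=C('b')+2=10+2=12
L[6]='B': occ=1, LF[6]=C('B')+1=2+1=3
L[7]='A': occ=0, LF[7]=C('A')+0=1+0=1
L[8]='B': occ=2, LF[8]=C('B')+2=2+2=4
L[9]='c': occ=0, LF[9]=C('c')+0=13+0=13
L[10]='B': occ=3, LF[10]=C('B')+3=2+3=5
L[11]='B': occ=4, LF[11]=C('B')+4=2+4=6
L[12]='C': occ=0, LF[12]=C('C')+0=7+0=7
L[13]='$': occ=0, LF[13]=C('$')+0=0+0=0

Answer: 2 8 10 9 11 12 3 1 4 13 5 6 7 0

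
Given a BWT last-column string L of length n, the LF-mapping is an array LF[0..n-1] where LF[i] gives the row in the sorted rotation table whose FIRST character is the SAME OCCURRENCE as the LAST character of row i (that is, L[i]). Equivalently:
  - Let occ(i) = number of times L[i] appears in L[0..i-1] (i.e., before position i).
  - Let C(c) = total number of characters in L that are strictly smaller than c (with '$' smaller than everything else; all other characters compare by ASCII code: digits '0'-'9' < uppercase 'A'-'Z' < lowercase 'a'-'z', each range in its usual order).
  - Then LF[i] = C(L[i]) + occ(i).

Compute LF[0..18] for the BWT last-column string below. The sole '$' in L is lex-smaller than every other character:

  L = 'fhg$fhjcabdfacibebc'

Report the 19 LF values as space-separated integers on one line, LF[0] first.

Answer: 11 15 14 0 12 16 18 6 1 3 9 13 2 7 17 4 10 5 8

Derivation:
Char counts: '$':1, 'a':2, 'b':3, 'c':3, 'd':1, 'e':1, 'f':3, 'g':1, 'h':2, 'i':1, 'j':1
C (first-col start): C('$')=0, C('a')=1, C('b')=3, C('c')=6, C('d')=9, C('e')=10, C('f')=11, C('g')=14, C('h')=15, C('i')=17, C('j')=18
L[0]='f': occ=0, LF[0]=C('f')+0=11+0=11
L[1]='h': occ=0, LF[1]=C('h')+0=15+0=15
L[2]='g': occ=0, LF[2]=C('g')+0=14+0=14
L[3]='$': occ=0, LF[3]=C('$')+0=0+0=0
L[4]='f': occ=1, LF[4]=C('f')+1=11+1=12
L[5]='h': occ=1, LF[5]=C('h')+1=15+1=16
L[6]='j': occ=0, LF[6]=C('j')+0=18+0=18
L[7]='c': occ=0, LF[7]=C('c')+0=6+0=6
L[8]='a': occ=0, LF[8]=C('a')+0=1+0=1
L[9]='b': occ=0, LF[9]=C('b')+0=3+0=3
L[10]='d': occ=0, LF[10]=C('d')+0=9+0=9
L[11]='f': occ=2, LF[11]=C('f')+2=11+2=13
L[12]='a': occ=1, LF[12]=C('a')+1=1+1=2
L[13]='c': occ=1, LF[13]=C('c')+1=6+1=7
L[14]='i': occ=0, LF[14]=C('i')+0=17+0=17
L[15]='b': occ=1, LF[15]=C('b')+1=3+1=4
L[16]='e': occ=0, LF[16]=C('e')+0=10+0=10
L[17]='b': occ=2, LF[17]=C('b')+2=3+2=5
L[18]='c': occ=2, LF[18]=C('c')+2=6+2=8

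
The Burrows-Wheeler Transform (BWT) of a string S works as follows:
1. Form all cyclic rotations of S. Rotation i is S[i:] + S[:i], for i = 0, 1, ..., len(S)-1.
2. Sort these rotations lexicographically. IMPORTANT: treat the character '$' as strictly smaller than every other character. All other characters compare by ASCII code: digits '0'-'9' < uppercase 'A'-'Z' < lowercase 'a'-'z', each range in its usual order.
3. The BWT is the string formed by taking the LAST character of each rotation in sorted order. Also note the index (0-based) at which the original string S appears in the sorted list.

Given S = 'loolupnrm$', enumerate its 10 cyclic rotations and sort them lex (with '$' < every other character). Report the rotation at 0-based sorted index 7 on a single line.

All 10 rotations (rotation i = S[i:]+S[:i]):
  rot[0] = loolupnrm$
  rot[1] = oolupnrm$l
  rot[2] = olupnrm$lo
  rot[3] = lupnrm$loo
  rot[4] = upnrm$lool
  rot[5] = pnrm$loolu
  rot[6] = nrm$loolup
  rot[7] = rm$loolupn
  rot[8] = m$loolupnr
  rot[9] = $loolupnrm
Sorted (with $ < everything):
  sorted[0] = $loolupnrm
  sorted[1] = loolupnrm$
  sorted[2] = lupnrm$loo
  sorted[3] = m$loolupnr
  sorted[4] = nrm$loolup
  sorted[5] = olupnrm$lo
  sorted[6] = oolupnrm$l
  sorted[7] = pnrm$loolu
  sorted[8] = rm$loolupn
  sorted[9] = upnrm$lool
sorted[7] = pnrm$loolu

Answer: pnrm$loolu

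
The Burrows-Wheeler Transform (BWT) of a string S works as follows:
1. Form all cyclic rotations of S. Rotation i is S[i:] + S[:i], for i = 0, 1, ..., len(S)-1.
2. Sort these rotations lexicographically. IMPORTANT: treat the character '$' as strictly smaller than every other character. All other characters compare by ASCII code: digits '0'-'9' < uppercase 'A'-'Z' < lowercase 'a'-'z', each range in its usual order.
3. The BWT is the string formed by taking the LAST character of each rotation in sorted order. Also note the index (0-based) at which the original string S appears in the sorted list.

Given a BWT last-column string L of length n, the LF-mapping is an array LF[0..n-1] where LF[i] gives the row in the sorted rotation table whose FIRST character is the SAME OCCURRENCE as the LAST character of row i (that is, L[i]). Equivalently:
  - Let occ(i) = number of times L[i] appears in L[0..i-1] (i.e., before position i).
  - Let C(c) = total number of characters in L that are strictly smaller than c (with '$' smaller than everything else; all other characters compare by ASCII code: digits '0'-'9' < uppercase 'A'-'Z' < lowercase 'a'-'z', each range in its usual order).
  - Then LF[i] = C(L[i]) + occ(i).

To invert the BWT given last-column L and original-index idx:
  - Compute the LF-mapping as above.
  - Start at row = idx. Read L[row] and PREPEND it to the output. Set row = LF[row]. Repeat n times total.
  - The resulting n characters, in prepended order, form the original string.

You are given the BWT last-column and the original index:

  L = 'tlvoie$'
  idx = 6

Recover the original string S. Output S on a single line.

Answer: violet$

Derivation:
LF mapping: 5 3 6 4 2 1 0
Walk LF starting at row 6, prepending L[row]:
  step 1: row=6, L[6]='$', prepend. Next row=LF[6]=0
  step 2: row=0, L[0]='t', prepend. Next row=LF[0]=5
  step 3: row=5, L[5]='e', prepend. Next row=LF[5]=1
  step 4: row=1, L[1]='l', prepend. Next row=LF[1]=3
  step 5: row=3, L[3]='o', prepend. Next row=LF[3]=4
  step 6: row=4, L[4]='i', prepend. Next row=LF[4]=2
  step 7: row=2, L[2]='v', prepend. Next row=LF[2]=6
Reversed output: violet$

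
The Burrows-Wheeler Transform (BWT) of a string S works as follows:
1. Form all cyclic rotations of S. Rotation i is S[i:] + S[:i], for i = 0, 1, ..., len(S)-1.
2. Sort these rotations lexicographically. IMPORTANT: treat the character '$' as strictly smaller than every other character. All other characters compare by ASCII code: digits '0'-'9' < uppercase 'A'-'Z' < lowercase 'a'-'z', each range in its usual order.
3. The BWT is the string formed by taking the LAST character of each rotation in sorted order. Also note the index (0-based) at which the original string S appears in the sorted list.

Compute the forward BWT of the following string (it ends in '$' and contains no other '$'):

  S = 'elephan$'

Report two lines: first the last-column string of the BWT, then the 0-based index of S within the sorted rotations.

Answer: nh$lpeae
2

Derivation:
All 8 rotations (rotation i = S[i:]+S[:i]):
  rot[0] = elephan$
  rot[1] = lephan$e
  rot[2] = ephan$el
  rot[3] = phan$ele
  rot[4] = han$elep
  rot[5] = an$eleph
  rot[6] = n$elepha
  rot[7] = $elephan
Sorted (with $ < everything):
  sorted[0] = $elephan  (last char: 'n')
  sorted[1] = an$eleph  (last char: 'h')
  sorted[2] = elephan$  (last char: '$')
  sorted[3] = ephan$el  (last char: 'l')
  sorted[4] = han$elep  (last char: 'p')
  sorted[5] = lephan$e  (last char: 'e')
  sorted[6] = n$elepha  (last char: 'a')
  sorted[7] = phan$ele  (last char: 'e')
Last column: nh$lpeae
Original string S is at sorted index 2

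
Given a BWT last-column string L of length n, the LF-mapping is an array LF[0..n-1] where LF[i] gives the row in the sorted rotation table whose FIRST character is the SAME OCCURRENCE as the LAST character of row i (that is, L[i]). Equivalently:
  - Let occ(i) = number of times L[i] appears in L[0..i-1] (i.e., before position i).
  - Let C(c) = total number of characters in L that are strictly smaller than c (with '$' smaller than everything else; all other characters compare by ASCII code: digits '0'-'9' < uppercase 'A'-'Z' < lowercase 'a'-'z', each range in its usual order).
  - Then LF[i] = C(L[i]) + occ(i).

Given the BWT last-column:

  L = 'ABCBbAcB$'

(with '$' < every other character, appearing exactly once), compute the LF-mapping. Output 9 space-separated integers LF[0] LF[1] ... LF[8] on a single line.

Char counts: '$':1, 'A':2, 'B':3, 'C':1, 'b':1, 'c':1
C (first-col start): C('$')=0, C('A')=1, C('B')=3, C('C')=6, C('b')=7, C('c')=8
L[0]='A': occ=0, LF[0]=C('A')+0=1+0=1
L[1]='B': occ=0, LF[1]=C('B')+0=3+0=3
L[2]='C': occ=0, LF[2]=C('C')+0=6+0=6
L[3]='B': occ=1, LF[3]=C('B')+1=3+1=4
L[4]='b': occ=0, LF[4]=C('b')+0=7+0=7
L[5]='A': occ=1, LF[5]=C('A')+1=1+1=2
L[6]='c': occ=0, LF[6]=C('c')+0=8+0=8
L[7]='B': occ=2, LF[7]=C('B')+2=3+2=5
L[8]='$': occ=0, LF[8]=C('$')+0=0+0=0

Answer: 1 3 6 4 7 2 8 5 0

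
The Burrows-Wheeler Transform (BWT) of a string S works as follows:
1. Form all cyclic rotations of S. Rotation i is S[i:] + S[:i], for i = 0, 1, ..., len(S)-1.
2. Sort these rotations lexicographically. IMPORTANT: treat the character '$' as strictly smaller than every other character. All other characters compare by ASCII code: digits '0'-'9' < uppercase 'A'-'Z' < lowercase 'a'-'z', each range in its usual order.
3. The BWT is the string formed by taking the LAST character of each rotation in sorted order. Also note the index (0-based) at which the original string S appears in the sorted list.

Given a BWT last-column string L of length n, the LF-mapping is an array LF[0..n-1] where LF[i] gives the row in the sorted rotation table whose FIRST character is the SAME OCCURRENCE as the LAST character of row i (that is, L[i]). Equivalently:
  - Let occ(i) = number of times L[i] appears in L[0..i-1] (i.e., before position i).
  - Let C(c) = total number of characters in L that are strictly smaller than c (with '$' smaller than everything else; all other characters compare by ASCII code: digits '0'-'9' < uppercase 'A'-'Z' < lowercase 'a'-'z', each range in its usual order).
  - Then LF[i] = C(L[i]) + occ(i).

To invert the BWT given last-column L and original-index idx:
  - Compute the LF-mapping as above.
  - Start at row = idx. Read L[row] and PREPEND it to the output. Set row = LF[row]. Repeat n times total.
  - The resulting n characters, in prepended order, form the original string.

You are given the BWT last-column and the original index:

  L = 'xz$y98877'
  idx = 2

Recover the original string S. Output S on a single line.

Answer: 7z7y898x$

Derivation:
LF mapping: 6 8 0 7 5 3 4 1 2
Walk LF starting at row 2, prepending L[row]:
  step 1: row=2, L[2]='$', prepend. Next row=LF[2]=0
  step 2: row=0, L[0]='x', prepend. Next row=LF[0]=6
  step 3: row=6, L[6]='8', prepend. Next row=LF[6]=4
  step 4: row=4, L[4]='9', prepend. Next row=LF[4]=5
  step 5: row=5, L[5]='8', prepend. Next row=LF[5]=3
  step 6: row=3, L[3]='y', prepend. Next row=LF[3]=7
  step 7: row=7, L[7]='7', prepend. Next row=LF[7]=1
  step 8: row=1, L[1]='z', prepend. Next row=LF[1]=8
  step 9: row=8, L[8]='7', prepend. Next row=LF[8]=2
Reversed output: 7z7y898x$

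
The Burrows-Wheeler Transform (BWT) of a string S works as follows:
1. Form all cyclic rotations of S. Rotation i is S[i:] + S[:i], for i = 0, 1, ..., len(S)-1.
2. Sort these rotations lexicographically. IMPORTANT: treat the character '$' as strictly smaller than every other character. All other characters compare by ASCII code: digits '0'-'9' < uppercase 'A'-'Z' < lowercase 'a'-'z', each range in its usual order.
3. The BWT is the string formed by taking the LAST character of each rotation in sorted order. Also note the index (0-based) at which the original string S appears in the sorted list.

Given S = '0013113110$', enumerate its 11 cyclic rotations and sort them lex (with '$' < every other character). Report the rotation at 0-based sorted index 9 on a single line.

Answer: 3110$001311

Derivation:
All 11 rotations (rotation i = S[i:]+S[:i]):
  rot[0] = 0013113110$
  rot[1] = 013113110$0
  rot[2] = 13113110$00
  rot[3] = 3113110$001
  rot[4] = 113110$0013
  rot[5] = 13110$00131
  rot[6] = 3110$001311
  rot[7] = 110$0013113
  rot[8] = 10$00131131
  rot[9] = 0$001311311
  rot[10] = $0013113110
Sorted (with $ < everything):
  sorted[0] = $0013113110
  sorted[1] = 0$001311311
  sorted[2] = 0013113110$
  sorted[3] = 013113110$0
  sorted[4] = 10$00131131
  sorted[5] = 110$0013113
  sorted[6] = 113110$0013
  sorted[7] = 13110$00131
  sorted[8] = 13113110$00
  sorted[9] = 3110$001311
  sorted[10] = 3113110$001
sorted[9] = 3110$001311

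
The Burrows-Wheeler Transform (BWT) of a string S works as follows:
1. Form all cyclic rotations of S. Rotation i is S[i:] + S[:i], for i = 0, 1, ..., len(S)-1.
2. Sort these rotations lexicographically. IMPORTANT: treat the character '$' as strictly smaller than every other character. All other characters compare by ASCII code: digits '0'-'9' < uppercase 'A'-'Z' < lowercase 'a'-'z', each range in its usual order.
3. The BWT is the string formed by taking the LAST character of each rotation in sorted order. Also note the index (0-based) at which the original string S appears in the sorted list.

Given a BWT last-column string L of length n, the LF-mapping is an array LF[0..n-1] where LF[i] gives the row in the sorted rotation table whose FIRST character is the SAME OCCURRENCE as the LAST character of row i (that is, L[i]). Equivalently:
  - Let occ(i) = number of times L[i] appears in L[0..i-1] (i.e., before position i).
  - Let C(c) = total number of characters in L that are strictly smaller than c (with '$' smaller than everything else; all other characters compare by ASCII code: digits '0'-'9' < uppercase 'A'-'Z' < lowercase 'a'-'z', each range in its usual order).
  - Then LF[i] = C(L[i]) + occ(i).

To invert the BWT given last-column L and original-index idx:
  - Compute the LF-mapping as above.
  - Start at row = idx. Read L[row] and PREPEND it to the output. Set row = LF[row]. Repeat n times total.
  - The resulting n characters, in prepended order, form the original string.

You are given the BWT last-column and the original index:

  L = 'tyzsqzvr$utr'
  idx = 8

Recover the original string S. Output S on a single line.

LF mapping: 5 9 10 4 1 11 8 2 0 7 6 3
Walk LF starting at row 8, prepending L[row]:
  step 1: row=8, L[8]='$', prepend. Next row=LF[8]=0
  step 2: row=0, L[0]='t', prepend. Next row=LF[0]=5
  step 3: row=5, L[5]='z', prepend. Next row=LF[5]=11
  step 4: row=11, L[11]='r', prepend. Next row=LF[11]=3
  step 5: row=3, L[3]='s', prepend. Next row=LF[3]=4
  step 6: row=4, L[4]='q', prepend. Next row=LF[4]=1
  step 7: row=1, L[1]='y', prepend. Next row=LF[1]=9
  step 8: row=9, L[9]='u', prepend. Next row=LF[9]=7
  step 9: row=7, L[7]='r', prepend. Next row=LF[7]=2
  step 10: row=2, L[2]='z', prepend. Next row=LF[2]=10
  step 11: row=10, L[10]='t', prepend. Next row=LF[10]=6
  step 12: row=6, L[6]='v', prepend. Next row=LF[6]=8
Reversed output: vtzruyqsrzt$

Answer: vtzruyqsrzt$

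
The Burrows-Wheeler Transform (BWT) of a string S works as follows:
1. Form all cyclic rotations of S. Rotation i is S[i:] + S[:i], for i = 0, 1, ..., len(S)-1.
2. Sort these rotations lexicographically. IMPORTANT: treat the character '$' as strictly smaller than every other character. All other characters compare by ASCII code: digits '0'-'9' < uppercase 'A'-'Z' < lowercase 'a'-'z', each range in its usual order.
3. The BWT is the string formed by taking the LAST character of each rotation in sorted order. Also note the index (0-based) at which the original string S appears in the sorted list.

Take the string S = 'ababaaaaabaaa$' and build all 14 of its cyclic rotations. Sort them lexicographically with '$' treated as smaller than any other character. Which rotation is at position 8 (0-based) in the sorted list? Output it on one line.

All 14 rotations (rotation i = S[i:]+S[:i]):
  rot[0] = ababaaaaabaaa$
  rot[1] = babaaaaabaaa$a
  rot[2] = abaaaaabaaa$ab
  rot[3] = baaaaabaaa$aba
  rot[4] = aaaaabaaa$abab
  rot[5] = aaaabaaa$ababa
  rot[6] = aaabaaa$ababaa
  rot[7] = aabaaa$ababaaa
  rot[8] = abaaa$ababaaaa
  rot[9] = baaa$ababaaaaa
  rot[10] = aaa$ababaaaaab
  rot[11] = aa$ababaaaaaba
  rot[12] = a$ababaaaaabaa
  rot[13] = $ababaaaaabaaa
Sorted (with $ < everything):
  sorted[0] = $ababaaaaabaaa
  sorted[1] = a$ababaaaaabaa
  sorted[2] = aa$ababaaaaaba
  sorted[3] = aaa$ababaaaaab
  sorted[4] = aaaaabaaa$abab
  sorted[5] = aaaabaaa$ababa
  sorted[6] = aaabaaa$ababaa
  sorted[7] = aabaaa$ababaaa
  sorted[8] = abaaa$ababaaaa
  sorted[9] = abaaaaabaaa$ab
  sorted[10] = ababaaaaabaaa$
  sorted[11] = baaa$ababaaaaa
  sorted[12] = baaaaabaaa$aba
  sorted[13] = babaaaaabaaa$a
sorted[8] = abaaa$ababaaaa

Answer: abaaa$ababaaaa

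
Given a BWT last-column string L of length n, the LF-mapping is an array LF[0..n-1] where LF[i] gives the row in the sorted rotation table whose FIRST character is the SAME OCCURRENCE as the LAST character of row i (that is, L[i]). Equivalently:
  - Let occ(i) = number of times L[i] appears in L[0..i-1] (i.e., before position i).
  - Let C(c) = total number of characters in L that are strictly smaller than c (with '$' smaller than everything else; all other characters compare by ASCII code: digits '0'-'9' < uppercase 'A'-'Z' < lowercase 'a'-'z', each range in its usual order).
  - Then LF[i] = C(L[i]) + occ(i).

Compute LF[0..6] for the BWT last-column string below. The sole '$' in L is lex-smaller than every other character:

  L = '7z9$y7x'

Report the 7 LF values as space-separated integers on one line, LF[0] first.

Char counts: '$':1, '7':2, '9':1, 'x':1, 'y':1, 'z':1
C (first-col start): C('$')=0, C('7')=1, C('9')=3, C('x')=4, C('y')=5, C('z')=6
L[0]='7': occ=0, LF[0]=C('7')+0=1+0=1
L[1]='z': occ=0, LF[1]=C('z')+0=6+0=6
L[2]='9': occ=0, LF[2]=C('9')+0=3+0=3
L[3]='$': occ=0, LF[3]=C('$')+0=0+0=0
L[4]='y': occ=0, LF[4]=C('y')+0=5+0=5
L[5]='7': occ=1, LF[5]=C('7')+1=1+1=2
L[6]='x': occ=0, LF[6]=C('x')+0=4+0=4

Answer: 1 6 3 0 5 2 4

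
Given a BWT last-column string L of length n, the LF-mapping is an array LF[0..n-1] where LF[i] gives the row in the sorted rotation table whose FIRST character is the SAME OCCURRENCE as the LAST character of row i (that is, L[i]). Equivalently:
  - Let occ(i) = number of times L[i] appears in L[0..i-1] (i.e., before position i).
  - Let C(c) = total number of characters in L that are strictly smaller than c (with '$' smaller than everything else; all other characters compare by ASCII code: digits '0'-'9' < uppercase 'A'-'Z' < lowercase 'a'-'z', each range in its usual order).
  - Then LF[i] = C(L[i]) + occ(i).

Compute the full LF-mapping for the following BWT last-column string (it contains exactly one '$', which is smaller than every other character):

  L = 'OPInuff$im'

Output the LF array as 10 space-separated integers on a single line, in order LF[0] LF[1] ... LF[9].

Answer: 2 3 1 8 9 4 5 0 6 7

Derivation:
Char counts: '$':1, 'I':1, 'O':1, 'P':1, 'f':2, 'i':1, 'm':1, 'n':1, 'u':1
C (first-col start): C('$')=0, C('I')=1, C('O')=2, C('P')=3, C('f')=4, C('i')=6, C('m')=7, C('n')=8, C('u')=9
L[0]='O': occ=0, LF[0]=C('O')+0=2+0=2
L[1]='P': occ=0, LF[1]=C('P')+0=3+0=3
L[2]='I': occ=0, LF[2]=C('I')+0=1+0=1
L[3]='n': occ=0, LF[3]=C('n')+0=8+0=8
L[4]='u': occ=0, LF[4]=C('u')+0=9+0=9
L[5]='f': occ=0, LF[5]=C('f')+0=4+0=4
L[6]='f': occ=1, LF[6]=C('f')+1=4+1=5
L[7]='$': occ=0, LF[7]=C('$')+0=0+0=0
L[8]='i': occ=0, LF[8]=C('i')+0=6+0=6
L[9]='m': occ=0, LF[9]=C('m')+0=7+0=7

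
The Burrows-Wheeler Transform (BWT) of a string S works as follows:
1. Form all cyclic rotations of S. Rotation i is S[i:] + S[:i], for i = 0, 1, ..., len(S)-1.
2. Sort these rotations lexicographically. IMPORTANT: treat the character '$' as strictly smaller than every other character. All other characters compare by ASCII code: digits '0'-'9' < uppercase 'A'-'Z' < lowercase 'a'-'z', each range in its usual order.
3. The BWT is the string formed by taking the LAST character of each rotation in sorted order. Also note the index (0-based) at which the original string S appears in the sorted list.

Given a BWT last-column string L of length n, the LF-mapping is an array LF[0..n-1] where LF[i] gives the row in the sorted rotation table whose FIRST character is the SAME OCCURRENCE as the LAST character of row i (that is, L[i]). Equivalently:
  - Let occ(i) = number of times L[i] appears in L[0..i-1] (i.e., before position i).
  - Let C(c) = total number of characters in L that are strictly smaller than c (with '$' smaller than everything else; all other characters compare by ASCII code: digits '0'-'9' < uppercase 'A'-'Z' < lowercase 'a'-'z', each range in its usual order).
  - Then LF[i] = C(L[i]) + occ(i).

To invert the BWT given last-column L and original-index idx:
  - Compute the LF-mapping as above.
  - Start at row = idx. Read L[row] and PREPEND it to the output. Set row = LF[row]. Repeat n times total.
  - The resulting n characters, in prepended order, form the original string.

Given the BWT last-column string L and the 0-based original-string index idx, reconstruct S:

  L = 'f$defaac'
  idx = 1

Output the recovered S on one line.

Answer: aecfdaf$

Derivation:
LF mapping: 6 0 4 5 7 1 2 3
Walk LF starting at row 1, prepending L[row]:
  step 1: row=1, L[1]='$', prepend. Next row=LF[1]=0
  step 2: row=0, L[0]='f', prepend. Next row=LF[0]=6
  step 3: row=6, L[6]='a', prepend. Next row=LF[6]=2
  step 4: row=2, L[2]='d', prepend. Next row=LF[2]=4
  step 5: row=4, L[4]='f', prepend. Next row=LF[4]=7
  step 6: row=7, L[7]='c', prepend. Next row=LF[7]=3
  step 7: row=3, L[3]='e', prepend. Next row=LF[3]=5
  step 8: row=5, L[5]='a', prepend. Next row=LF[5]=1
Reversed output: aecfdaf$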